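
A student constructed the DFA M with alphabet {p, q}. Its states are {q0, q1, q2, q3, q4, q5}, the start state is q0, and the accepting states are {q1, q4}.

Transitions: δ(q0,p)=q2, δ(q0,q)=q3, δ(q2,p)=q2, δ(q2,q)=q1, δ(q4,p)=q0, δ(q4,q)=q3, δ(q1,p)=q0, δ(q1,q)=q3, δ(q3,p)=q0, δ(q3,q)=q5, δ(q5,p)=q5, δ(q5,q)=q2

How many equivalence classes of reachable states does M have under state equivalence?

5

States {q4} cannot be reached from the start state, so discard them.
P0 = {q1} | {q0,q2,q3,q5}.
Split {q0,q2,q3,q5} by δ(·,q) → {q0,q3,q5} and {q2}.
Refine {q0,q3,q5} on symbol p: members go to different blocks, giving {q3,q5} and {q0}.
Split {q3,q5} by δ(·,p) → {q3} and {q5}.
The partition is now stable with 5 blocks: {q1} | {q3} | {q2} | {q0} | {q5}.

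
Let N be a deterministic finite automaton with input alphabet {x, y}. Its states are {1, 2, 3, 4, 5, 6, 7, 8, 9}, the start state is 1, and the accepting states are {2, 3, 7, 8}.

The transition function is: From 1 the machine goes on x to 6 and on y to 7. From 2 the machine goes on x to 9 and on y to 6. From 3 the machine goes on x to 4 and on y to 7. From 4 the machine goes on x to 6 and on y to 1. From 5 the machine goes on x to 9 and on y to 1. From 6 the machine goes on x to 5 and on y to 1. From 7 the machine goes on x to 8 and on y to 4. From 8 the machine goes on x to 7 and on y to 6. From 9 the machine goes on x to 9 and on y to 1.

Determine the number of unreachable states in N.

2

No path from 1 leads to 2, 3; the other 7 states are all reachable.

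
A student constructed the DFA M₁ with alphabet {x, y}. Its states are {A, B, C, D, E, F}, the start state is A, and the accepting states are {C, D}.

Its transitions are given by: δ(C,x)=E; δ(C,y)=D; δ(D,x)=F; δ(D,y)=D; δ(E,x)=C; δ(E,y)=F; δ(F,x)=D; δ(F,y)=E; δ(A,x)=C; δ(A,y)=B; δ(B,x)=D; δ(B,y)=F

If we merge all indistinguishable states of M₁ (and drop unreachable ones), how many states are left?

2

Initial partition by acceptance: {C,D} | {A,B,E,F}.
The partition is now stable with 2 blocks: {C,D} | {A,B,E,F}.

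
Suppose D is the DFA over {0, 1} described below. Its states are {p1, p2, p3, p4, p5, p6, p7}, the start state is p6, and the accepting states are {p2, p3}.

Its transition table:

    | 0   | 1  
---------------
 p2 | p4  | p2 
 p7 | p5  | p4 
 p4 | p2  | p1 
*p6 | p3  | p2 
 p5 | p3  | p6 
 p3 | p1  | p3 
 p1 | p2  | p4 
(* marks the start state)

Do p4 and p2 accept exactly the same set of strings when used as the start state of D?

States {p5,p7} cannot be reached from the start state, so discard them.
Start with accepting vs non-accepting: {p2,p3} | {p1,p4,p6}.
Refine {p1,p4,p6} on symbol 1: members go to different blocks, giving {p1,p4} and {p6}.
Stable partition: {p2,p3} | {p1,p4} | {p6} — 3 equivalence classes.
p4 and p2 end up in different blocks, so they are distinguishable. For instance, the string 'ε' is accepted from only p2.

No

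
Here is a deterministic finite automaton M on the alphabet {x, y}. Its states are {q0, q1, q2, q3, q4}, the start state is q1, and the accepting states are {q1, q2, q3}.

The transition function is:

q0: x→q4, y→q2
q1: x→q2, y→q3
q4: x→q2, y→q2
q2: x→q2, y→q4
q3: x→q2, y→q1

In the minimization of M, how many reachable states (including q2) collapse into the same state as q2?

1

States {q0} cannot be reached from the start state, so discard them.
Start with accepting vs non-accepting: {q1,q2,q3} | {q4}.
Refine {q1,q2,q3} on symbol y: members go to different blocks, giving {q1,q3} and {q2}.
Stable partition: {q1,q3} | {q4} | {q2} — 3 equivalence classes.
The equivalence class containing q2 is {q2}, of size 1.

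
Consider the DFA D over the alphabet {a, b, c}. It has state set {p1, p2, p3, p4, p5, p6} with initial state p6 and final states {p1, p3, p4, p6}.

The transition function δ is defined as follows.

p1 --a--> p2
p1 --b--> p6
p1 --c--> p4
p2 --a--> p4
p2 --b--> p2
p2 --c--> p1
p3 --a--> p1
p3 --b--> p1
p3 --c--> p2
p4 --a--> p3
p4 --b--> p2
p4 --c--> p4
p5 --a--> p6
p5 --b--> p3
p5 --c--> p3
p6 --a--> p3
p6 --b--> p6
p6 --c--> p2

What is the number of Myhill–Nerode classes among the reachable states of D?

States {p5} cannot be reached from the start state, so discard them.
P0 = {p1,p3,p4,p6} | {p2}.
On input a, block {p1,p3,p4,p6} splits into {p3,p4,p6} and {p1}.
On input a, block {p3,p4,p6} splits into {p4,p6} and {p3}.
On input b, block {p4,p6} splits into {p4} and {p6}.
The partition is now stable with 5 blocks: {p4} | {p2} | {p1} | {p3} | {p6}.

5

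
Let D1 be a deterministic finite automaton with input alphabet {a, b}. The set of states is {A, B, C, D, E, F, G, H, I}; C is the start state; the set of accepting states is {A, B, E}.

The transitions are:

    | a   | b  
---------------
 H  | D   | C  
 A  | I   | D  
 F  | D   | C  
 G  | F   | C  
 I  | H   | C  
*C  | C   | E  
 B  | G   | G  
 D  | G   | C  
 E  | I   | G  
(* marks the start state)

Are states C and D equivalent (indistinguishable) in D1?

No

First remove the unreachable states {A,B}; 7 states remain.
Start with accepting vs non-accepting: {E} | {C,D,F,G,H,I}.
On input b, block {C,D,F,G,H,I} splits into {D,F,G,H,I} and {C}.
The partition is now stable with 3 blocks: {E} | {D,F,G,H,I} | {C}.
C and D end up in different blocks, so they are distinguishable. For instance, the string 'b' is accepted from only C.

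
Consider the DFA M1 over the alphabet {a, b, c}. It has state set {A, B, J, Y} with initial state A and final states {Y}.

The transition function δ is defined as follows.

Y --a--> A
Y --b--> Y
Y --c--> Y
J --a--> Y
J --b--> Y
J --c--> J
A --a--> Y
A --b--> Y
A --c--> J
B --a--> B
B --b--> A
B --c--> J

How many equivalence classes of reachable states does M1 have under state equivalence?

First remove the unreachable states {B}; 3 states remain.
Start with accepting vs non-accepting: {Y} | {A,J}.
Stable partition: {Y} | {A,J} — 2 equivalence classes.

2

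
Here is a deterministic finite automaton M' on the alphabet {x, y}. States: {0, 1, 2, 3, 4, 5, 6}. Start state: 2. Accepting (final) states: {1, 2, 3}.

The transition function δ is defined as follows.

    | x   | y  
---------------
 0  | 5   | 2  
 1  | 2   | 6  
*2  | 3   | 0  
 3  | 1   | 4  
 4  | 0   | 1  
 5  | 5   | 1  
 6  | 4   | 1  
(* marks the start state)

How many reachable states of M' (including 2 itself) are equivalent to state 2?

Every state is reachable, so we keep all 7.
Start with accepting vs non-accepting: {1,2,3} | {0,4,5,6}.
No further refinement is possible. Final partition (2 blocks): {1,2,3} | {0,4,5,6}.
The equivalence class containing 2 is {1,2,3}, of size 3.

3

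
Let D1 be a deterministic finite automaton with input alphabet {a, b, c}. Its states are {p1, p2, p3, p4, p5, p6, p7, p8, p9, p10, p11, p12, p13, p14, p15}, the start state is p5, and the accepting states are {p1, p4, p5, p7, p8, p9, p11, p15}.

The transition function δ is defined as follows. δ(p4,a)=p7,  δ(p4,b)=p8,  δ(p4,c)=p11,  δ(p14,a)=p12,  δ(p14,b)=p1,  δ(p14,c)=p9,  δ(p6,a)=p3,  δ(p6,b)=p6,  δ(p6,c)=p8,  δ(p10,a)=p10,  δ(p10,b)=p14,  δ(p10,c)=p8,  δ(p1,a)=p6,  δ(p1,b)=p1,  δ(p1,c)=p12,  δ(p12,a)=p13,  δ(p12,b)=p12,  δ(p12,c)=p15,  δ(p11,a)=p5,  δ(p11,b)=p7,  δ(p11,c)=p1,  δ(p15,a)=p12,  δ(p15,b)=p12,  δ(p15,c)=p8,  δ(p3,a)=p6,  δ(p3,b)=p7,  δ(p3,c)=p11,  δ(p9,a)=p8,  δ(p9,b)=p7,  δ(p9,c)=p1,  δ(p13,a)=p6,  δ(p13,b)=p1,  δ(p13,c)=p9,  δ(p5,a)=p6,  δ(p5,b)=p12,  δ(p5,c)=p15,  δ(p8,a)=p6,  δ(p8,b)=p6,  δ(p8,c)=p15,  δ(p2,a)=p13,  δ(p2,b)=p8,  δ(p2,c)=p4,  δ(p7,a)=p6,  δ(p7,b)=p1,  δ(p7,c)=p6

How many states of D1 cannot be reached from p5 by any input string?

Starting at p5 and following transitions, the reachable set is {p1, p3, p5, p6, p7, p8, p9, p11, p12, p13, p15}. That leaves p2, p4, p10, p14 unreachable — 4 in total.

4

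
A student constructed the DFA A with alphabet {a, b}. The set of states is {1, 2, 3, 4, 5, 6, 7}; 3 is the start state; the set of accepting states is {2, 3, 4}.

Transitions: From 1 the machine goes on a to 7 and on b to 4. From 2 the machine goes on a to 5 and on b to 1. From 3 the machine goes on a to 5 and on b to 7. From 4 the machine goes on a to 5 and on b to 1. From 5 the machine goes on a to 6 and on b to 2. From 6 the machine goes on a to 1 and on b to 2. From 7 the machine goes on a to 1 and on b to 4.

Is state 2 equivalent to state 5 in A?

All states are reachable from the start state.
Start with accepting vs non-accepting: {2,3,4} | {1,5,6,7}.
The partition is now stable with 2 blocks: {2,3,4} | {1,5,6,7}.
2 and 5 end up in different blocks, so they are distinguishable. For instance, the string 'ε' is accepted from only 2.

No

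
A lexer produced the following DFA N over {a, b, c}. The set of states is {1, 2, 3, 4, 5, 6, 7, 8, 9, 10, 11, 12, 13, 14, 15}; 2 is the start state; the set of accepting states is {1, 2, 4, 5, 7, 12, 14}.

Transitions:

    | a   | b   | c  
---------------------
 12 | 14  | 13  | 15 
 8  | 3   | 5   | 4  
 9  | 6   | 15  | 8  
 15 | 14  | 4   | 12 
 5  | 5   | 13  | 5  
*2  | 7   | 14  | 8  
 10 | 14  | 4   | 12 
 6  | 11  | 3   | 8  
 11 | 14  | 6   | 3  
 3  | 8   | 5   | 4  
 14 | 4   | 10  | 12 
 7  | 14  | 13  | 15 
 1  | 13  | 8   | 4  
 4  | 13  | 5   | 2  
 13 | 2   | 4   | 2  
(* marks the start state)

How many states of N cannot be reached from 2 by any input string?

No path from 2 leads to 1, 6, 9, 11; the other 11 states are all reachable.

4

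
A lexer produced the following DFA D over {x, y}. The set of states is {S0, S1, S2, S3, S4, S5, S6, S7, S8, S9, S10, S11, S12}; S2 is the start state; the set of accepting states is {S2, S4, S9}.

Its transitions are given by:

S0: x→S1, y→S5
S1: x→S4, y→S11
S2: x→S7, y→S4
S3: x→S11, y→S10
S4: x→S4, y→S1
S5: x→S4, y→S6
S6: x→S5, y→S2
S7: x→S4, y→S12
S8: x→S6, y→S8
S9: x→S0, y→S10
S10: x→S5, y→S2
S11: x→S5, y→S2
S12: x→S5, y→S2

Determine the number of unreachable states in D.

Starting at S2 and following transitions, the reachable set is {S1, S2, S4, S5, S6, S7, S11, S12}. That leaves S0, S3, S8, S9, S10 unreachable — 5 in total.

5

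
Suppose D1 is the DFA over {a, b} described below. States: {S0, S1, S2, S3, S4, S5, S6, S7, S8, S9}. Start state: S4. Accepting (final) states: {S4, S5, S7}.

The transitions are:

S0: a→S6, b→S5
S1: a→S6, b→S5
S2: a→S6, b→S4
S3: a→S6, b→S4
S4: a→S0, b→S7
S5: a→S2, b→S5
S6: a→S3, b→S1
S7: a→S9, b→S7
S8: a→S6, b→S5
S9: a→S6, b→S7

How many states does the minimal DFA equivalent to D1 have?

States {S8} cannot be reached from the start state, so discard them.
Start with accepting vs non-accepting: {S4,S5,S7} | {S0,S1,S2,S3,S6,S9}.
Refine {S0,S1,S2,S3,S6,S9} on symbol b: members go to different blocks, giving {S0,S1,S2,S3,S9} and {S6}.
Stable partition: {S4,S5,S7} | {S0,S1,S2,S3,S9} | {S6} — 3 equivalence classes.

3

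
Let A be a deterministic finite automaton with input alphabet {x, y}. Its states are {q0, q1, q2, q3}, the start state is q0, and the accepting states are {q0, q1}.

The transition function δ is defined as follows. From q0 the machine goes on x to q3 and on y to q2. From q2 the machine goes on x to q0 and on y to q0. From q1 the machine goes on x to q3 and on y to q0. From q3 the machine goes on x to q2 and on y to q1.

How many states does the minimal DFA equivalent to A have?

All states are reachable from the start state.
Start with accepting vs non-accepting: {q0,q1} | {q2,q3}.
On input y, block {q0,q1} splits into {q0} and {q1}.
Refine {q2,q3} on symbol x: members go to different blocks, giving {q2} and {q3}.
The partition is now stable with 4 blocks: {q0} | {q2} | {q1} | {q3}.

4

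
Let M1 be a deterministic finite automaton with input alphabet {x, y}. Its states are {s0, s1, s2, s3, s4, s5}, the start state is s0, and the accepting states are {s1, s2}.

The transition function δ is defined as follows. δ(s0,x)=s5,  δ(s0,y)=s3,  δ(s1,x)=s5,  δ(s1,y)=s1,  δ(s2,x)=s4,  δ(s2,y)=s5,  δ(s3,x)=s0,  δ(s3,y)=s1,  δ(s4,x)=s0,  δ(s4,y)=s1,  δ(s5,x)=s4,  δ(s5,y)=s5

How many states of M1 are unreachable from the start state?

1

Starting at s0 and following transitions, the reachable set is {s0, s1, s3, s4, s5}. That leaves s2 unreachable — 1 in total.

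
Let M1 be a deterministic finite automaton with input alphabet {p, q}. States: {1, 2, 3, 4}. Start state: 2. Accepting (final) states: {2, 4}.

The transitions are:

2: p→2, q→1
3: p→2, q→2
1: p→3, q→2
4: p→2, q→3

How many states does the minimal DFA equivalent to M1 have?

Reachable states from the start: {1,2,3}. Unreachable: {4} — drop them.
P0 = {2} | {1,3}.
Refine {1,3} on symbol p: members go to different blocks, giving {1} and {3}.
Stable partition: {2} | {1} | {3} — 3 equivalence classes.

3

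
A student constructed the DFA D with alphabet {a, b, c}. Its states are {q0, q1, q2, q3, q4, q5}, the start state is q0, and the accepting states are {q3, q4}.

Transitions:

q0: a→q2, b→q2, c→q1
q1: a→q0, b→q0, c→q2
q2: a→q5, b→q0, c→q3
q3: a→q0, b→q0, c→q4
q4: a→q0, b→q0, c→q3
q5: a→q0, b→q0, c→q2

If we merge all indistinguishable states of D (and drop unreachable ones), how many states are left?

Every state is reachable, so we keep all 6.
Start with accepting vs non-accepting: {q3,q4} | {q0,q1,q2,q5}.
On input c, block {q0,q1,q2,q5} splits into {q0,q1,q5} and {q2}.
Split {q0,q1,q5} by δ(·,a) → {q1,q5} and {q0}.
The partition is now stable with 4 blocks: {q3,q4} | {q1,q5} | {q2} | {q0}.

4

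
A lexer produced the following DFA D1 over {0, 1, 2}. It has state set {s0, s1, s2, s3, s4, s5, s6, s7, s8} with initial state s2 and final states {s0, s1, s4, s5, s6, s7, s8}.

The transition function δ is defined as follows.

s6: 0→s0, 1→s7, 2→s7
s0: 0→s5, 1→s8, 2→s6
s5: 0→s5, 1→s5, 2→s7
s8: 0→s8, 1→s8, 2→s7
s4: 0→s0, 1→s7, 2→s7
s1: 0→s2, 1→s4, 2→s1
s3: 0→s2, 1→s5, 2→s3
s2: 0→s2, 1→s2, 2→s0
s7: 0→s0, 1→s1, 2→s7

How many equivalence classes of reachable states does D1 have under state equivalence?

6

First remove the unreachable states {s3}; 8 states remain.
Start with accepting vs non-accepting: {s0,s1,s4,s5,s6,s7,s8} | {s2}.
Split {s0,s1,s4,s5,s6,s7,s8} by δ(·,0) → {s0,s4,s5,s6,s7,s8} and {s1}.
On input 1, block {s0,s4,s5,s6,s7,s8} splits into {s0,s4,s5,s6,s8} and {s7}.
On input 1, block {s0,s4,s5,s6,s8} splits into {s0,s5,s8} and {s4,s6}.
On input 2, block {s0,s5,s8} splits into {s5,s8} and {s0}.
No further refinement is possible. Final partition (6 blocks): {s5,s8} | {s2} | {s1} | {s7} | {s4,s6} | {s0}.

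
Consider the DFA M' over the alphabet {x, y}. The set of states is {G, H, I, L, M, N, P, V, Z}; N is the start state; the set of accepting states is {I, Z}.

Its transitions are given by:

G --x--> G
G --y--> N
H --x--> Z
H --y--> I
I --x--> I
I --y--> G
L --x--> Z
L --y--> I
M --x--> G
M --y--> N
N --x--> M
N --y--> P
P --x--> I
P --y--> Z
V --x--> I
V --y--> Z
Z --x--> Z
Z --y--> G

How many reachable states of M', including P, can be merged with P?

First remove the unreachable states {H,L,V}; 6 states remain.
P0 = {I,Z} | {G,M,N,P}.
On input x, block {G,M,N,P} splits into {G,M,N} and {P}.
On input y, block {G,M,N} splits into {G,M} and {N}.
No further refinement is possible. Final partition (4 blocks): {I,Z} | {G,M} | {P} | {N}.
State P belongs to the block {P}, which has 1 states.

1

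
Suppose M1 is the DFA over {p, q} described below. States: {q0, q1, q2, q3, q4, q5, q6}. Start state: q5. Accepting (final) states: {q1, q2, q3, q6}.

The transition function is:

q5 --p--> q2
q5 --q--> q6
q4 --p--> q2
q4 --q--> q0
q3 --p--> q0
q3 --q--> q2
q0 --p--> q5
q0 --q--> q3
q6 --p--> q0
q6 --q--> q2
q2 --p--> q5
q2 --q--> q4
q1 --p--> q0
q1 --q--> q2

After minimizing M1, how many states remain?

5

States {q1} cannot be reached from the start state, so discard them.
Start with accepting vs non-accepting: {q2,q3,q6} | {q0,q4,q5}.
Refine {q2,q3,q6} on symbol q: members go to different blocks, giving {q3,q6} and {q2}.
Refine {q0,q4,q5} on symbol p: members go to different blocks, giving {q4,q5} and {q0}.
Refine {q4,q5} on symbol q: members go to different blocks, giving {q4} and {q5}.
No further refinement is possible. Final partition (5 blocks): {q3,q6} | {q4} | {q2} | {q0} | {q5}.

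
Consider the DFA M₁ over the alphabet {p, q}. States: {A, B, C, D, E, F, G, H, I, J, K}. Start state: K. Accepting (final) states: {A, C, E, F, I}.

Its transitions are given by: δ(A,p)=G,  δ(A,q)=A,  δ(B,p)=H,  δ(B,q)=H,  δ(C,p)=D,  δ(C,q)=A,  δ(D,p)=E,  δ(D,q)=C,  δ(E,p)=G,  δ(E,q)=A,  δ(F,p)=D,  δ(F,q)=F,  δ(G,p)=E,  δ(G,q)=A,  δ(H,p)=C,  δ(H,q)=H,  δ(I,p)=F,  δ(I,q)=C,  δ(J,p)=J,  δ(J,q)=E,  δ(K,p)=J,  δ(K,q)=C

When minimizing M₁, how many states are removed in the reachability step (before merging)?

4

BFS from K reaches {A, C, D, E, G, J, K}; the 4 state(s) B, F, H, I are never visited.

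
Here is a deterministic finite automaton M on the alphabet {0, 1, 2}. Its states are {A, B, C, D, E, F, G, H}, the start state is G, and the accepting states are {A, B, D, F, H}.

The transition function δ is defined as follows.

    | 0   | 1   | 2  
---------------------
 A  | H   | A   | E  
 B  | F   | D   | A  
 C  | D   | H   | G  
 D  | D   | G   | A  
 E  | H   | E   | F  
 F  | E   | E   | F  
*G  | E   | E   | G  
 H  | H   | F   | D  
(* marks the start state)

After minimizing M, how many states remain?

Reachable states from the start: {A,D,E,F,G,H}. Unreachable: {B,C} — drop them.
P0 = {A,D,F,H} | {E,G}.
On input 0, block {A,D,F,H} splits into {A,D,H} and {F}.
Split {A,D,H} by δ(·,1) → {A} and {D} and {H}.
Refine {E,G} on symbol 0: members go to different blocks, giving {E} and {G}.
No further refinement is possible. Final partition (6 blocks): {A} | {E} | {F} | {D} | {H} | {G}.

6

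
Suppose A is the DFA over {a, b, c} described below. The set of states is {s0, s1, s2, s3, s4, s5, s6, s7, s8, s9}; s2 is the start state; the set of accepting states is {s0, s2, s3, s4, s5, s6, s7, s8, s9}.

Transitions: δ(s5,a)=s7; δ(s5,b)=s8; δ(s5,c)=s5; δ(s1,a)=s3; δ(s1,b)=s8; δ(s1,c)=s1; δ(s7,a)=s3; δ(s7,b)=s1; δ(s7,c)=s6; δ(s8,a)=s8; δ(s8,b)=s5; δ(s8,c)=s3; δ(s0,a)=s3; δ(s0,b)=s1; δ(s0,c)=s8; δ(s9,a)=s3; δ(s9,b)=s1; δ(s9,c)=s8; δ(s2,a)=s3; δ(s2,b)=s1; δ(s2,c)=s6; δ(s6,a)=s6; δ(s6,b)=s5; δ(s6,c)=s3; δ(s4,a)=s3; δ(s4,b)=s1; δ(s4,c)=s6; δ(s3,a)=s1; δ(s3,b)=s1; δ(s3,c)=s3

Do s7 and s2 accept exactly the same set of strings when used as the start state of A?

Yes

States {s0,s4,s9} cannot be reached from the start state, so discard them.
P0 = {s2,s3,s5,s6,s7,s8} | {s1}.
On input a, block {s2,s3,s5,s6,s7,s8} splits into {s2,s5,s6,s7,s8} and {s3}.
On input a, block {s2,s5,s6,s7,s8} splits into {s5,s6,s8} and {s2,s7}.
On input a, block {s5,s6,s8} splits into {s6,s8} and {s5}.
The partition is now stable with 5 blocks: {s6,s8} | {s1} | {s3} | {s2,s7} | {s5}.
s7 and s2 lie in the same block of the stable partition, so they are equivalent — no string distinguishes them.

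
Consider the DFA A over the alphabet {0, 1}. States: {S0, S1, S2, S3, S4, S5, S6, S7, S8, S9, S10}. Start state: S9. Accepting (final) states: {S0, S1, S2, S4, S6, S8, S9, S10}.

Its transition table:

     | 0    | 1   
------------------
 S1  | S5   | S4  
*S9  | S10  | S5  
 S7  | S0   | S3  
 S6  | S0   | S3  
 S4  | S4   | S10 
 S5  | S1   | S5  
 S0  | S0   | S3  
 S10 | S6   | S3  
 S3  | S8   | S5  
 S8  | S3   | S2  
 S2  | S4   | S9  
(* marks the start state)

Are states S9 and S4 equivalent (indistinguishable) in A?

Reachable states from the start: {S0,S1,S2,S3,S4,S5,S6,S8,S9,S10}. Unreachable: {S7} — drop them.
Initial partition by acceptance: {S0,S1,S2,S4,S6,S8,S9,S10} | {S3,S5}.
Split {S0,S1,S2,S4,S6,S8,S9,S10} by δ(·,0) → {S0,S2,S4,S6,S9,S10} and {S1,S8}.
On input 1, block {S0,S2,S4,S6,S9,S10} splits into {S0,S6,S9,S10} and {S2,S4}.
No further refinement is possible. Final partition (4 blocks): {S0,S6,S9,S10} | {S3,S5} | {S1,S8} | {S2,S4}.
S9 and S4 end up in different blocks, so they are distinguishable. For instance, the string '1' is accepted from only S4.

No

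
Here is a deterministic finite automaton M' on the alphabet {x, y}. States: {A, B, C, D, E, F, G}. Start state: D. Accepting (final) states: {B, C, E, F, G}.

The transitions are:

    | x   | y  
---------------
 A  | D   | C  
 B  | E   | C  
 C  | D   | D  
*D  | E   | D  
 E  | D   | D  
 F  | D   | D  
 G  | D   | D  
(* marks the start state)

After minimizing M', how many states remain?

2

First remove the unreachable states {A,B,C,F,G}; 2 states remain.
Start with accepting vs non-accepting: {E} | {D}.
The partition is now stable with 2 blocks: {E} | {D}.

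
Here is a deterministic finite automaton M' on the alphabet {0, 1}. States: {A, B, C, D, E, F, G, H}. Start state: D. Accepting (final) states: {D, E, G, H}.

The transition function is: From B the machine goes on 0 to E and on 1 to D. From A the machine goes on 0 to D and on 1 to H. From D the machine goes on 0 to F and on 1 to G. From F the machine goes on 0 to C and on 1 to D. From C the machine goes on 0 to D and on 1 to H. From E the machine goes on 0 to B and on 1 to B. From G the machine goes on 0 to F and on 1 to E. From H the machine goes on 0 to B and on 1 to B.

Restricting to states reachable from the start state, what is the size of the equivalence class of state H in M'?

2

Reachable states from the start: {B,C,D,E,F,G,H}. Unreachable: {A} — drop them.
P0 = {D,E,G,H} | {B,C,F}.
Refine {D,E,G,H} on symbol 1: members go to different blocks, giving {D,G} and {E,H}.
Refine {D,G} on symbol 1: members go to different blocks, giving {D} and {G}.
Split {B,C,F} by δ(·,0) → {B} and {C} and {F}.
The partition is now stable with 6 blocks: {D} | {B} | {E,H} | {G} | {C} | {F}.
State H belongs to the block {E,H}, which has 2 states.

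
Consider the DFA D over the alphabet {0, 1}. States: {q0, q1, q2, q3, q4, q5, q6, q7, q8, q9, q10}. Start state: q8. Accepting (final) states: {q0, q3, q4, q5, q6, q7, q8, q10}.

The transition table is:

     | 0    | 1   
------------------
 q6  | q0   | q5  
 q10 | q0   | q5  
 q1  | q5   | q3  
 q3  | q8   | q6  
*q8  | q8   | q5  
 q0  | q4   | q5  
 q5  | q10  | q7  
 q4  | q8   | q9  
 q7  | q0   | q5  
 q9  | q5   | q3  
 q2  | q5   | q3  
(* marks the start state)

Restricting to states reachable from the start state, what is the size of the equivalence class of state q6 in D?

Reachable states from the start: {q0,q3,q4,q5,q6,q7,q8,q9,q10}. Unreachable: {q1,q2} — drop them.
P0 = {q0,q3,q4,q5,q6,q7,q8,q10} | {q9}.
On input 1, block {q0,q3,q4,q5,q6,q7,q8,q10} splits into {q0,q3,q5,q6,q7,q8,q10} and {q4}.
Split {q0,q3,q5,q6,q7,q8,q10} by δ(·,0) → {q3,q5,q6,q7,q8,q10} and {q0}.
Split {q3,q5,q6,q7,q8,q10} by δ(·,0) → {q3,q5,q8} and {q6,q7,q10}.
Split {q3,q5,q8} by δ(·,0) → {q3,q8} and {q5}.
Split {q3,q8} by δ(·,1) → {q3} and {q8}.
Stable partition: {q3} | {q9} | {q4} | {q0} | {q6,q7,q10} | {q5} | {q8} — 7 equivalence classes.
The equivalence class containing q6 is {q6,q7,q10}, of size 3.

3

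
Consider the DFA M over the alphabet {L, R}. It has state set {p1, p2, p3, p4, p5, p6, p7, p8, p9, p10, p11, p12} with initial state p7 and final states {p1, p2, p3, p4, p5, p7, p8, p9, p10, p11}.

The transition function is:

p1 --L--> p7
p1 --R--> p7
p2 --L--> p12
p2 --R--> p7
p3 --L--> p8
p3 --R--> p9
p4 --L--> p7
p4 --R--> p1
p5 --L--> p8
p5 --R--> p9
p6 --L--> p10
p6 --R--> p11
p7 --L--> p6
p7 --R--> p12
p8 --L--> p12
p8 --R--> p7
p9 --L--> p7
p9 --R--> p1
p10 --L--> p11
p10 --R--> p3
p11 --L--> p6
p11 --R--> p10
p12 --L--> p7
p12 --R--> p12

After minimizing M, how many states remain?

First remove the unreachable states {p2,p4,p5}; 9 states remain.
Initial partition by acceptance: {p1,p3,p7,p8,p9,p10,p11} | {p6,p12}.
Refine {p1,p3,p7,p8,p9,p10,p11} on symbol L: members go to different blocks, giving {p1,p3,p9,p10} and {p7,p8,p11}.
Split {p1,p3,p9,p10} by δ(·,R) → {p3,p9,p10} and {p1}.
Split {p3,p9,p10} by δ(·,R) → {p3,p10} and {p9}.
Split {p3,p10} by δ(·,R) → {p3} and {p10}.
Refine {p6,p12} on symbol L: members go to different blocks, giving {p6} and {p12}.
Split {p7,p8,p11} by δ(·,L) → {p7,p11} and {p8}.
Split {p7,p11} by δ(·,R) → {p7} and {p11}.
The partition is now stable with 9 blocks: {p3} | {p6} | {p7} | {p1} | {p9} | {p10} | {p12} | {p8} | {p11}.

9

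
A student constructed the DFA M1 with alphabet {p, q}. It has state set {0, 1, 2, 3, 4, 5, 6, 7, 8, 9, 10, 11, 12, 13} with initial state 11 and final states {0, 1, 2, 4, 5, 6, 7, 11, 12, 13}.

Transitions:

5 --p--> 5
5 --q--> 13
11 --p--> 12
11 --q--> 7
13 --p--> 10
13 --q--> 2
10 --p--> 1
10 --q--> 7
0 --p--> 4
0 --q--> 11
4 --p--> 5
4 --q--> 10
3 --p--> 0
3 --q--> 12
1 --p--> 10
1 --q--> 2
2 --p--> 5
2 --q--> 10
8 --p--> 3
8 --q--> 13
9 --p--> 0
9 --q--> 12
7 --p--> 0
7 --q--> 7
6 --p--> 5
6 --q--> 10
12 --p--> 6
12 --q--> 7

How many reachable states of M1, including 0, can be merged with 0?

Reachable states from the start: {0,1,2,4,5,6,7,10,11,12,13}. Unreachable: {3,8,9} — drop them.
Start with accepting vs non-accepting: {0,1,2,4,5,6,7,11,12,13} | {10}.
On input p, block {0,1,2,4,5,6,7,11,12,13} splits into {0,2,4,5,6,7,11,12} and {1,13}.
Split {0,2,4,5,6,7,11,12} by δ(·,q) → {0,7,11,12} and {2,4,6} and {5}.
Split {0,7,11,12} by δ(·,p) → {0,12} and {7,11}.
The partition is now stable with 6 blocks: {0,12} | {10} | {1,13} | {2,4,6} | {5} | {7,11}.
State 0 belongs to the block {0,12}, which has 2 states.

2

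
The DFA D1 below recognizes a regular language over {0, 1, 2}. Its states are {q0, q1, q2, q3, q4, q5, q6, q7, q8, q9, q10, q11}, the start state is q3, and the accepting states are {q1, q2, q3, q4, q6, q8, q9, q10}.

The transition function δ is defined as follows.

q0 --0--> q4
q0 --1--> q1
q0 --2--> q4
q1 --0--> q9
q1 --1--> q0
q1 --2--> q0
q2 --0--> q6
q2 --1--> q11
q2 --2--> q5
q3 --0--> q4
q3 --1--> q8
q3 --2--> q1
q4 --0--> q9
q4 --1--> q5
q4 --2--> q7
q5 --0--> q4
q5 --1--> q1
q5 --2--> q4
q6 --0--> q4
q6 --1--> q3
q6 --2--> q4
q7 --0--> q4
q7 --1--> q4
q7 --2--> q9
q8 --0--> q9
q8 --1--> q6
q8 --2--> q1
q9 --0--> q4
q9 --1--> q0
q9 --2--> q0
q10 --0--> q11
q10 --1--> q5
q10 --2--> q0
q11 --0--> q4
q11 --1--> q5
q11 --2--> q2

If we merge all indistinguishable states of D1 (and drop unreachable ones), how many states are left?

First remove the unreachable states {q2,q10,q11}; 9 states remain.
P0 = {q1,q3,q4,q6,q8,q9} | {q0,q5,q7}.
Refine {q1,q3,q4,q6,q8,q9} on symbol 1: members go to different blocks, giving {q1,q4,q9} and {q3,q6,q8}.
Stable partition: {q1,q4,q9} | {q0,q5,q7} | {q3,q6,q8} — 3 equivalence classes.

3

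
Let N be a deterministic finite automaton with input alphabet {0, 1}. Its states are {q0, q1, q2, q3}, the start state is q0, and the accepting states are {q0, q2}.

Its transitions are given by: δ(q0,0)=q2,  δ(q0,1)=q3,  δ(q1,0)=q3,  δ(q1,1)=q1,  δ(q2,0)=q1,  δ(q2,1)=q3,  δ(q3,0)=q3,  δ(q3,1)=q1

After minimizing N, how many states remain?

All states are reachable from the start state.
Initial partition by acceptance: {q0,q2} | {q1,q3}.
Refine {q0,q2} on symbol 0: members go to different blocks, giving {q0} and {q2}.
No further refinement is possible. Final partition (3 blocks): {q0} | {q1,q3} | {q2}.

3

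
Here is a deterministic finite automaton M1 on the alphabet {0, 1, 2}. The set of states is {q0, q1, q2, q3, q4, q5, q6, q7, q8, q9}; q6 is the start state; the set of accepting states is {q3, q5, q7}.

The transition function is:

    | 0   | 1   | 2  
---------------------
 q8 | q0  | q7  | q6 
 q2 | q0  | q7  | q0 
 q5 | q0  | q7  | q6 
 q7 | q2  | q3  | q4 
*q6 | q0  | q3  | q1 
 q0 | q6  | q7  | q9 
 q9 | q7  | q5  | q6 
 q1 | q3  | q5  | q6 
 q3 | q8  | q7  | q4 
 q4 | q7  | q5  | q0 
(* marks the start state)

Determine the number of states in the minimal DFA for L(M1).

5

All states are reachable from the start state.
Start with accepting vs non-accepting: {q3,q5,q7} | {q0,q1,q2,q4,q6,q8,q9}.
Split {q0,q1,q2,q4,q6,q8,q9} by δ(·,0) → {q0,q2,q6,q8} and {q1,q4,q9}.
Refine {q3,q5,q7} on symbol 2: members go to different blocks, giving {q3,q7} and {q5}.
Refine {q0,q2,q6,q8} on symbol 2: members go to different blocks, giving {q0,q6} and {q2,q8}.
Stable partition: {q3,q7} | {q0,q6} | {q1,q4,q9} | {q5} | {q2,q8} — 5 equivalence classes.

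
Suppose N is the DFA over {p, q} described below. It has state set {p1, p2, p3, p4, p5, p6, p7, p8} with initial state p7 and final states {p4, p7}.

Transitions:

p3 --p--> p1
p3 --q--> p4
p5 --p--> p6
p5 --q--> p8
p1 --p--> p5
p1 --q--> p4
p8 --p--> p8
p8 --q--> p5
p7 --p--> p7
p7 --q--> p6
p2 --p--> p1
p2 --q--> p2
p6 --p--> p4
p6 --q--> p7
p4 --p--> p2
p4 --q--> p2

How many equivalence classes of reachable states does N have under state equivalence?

States {p3} cannot be reached from the start state, so discard them.
Start with accepting vs non-accepting: {p4,p7} | {p1,p2,p5,p6,p8}.
On input p, block {p4,p7} splits into {p4} and {p7}.
Refine {p1,p2,p5,p6,p8} on symbol p: members go to different blocks, giving {p1,p2,p5,p8} and {p6}.
On input p, block {p1,p2,p5,p8} splits into {p1,p2,p8} and {p5}.
On input p, block {p1,p2,p8} splits into {p2,p8} and {p1}.
On input p, block {p2,p8} splits into {p2} and {p8}.
The partition is now stable with 7 blocks: {p4} | {p2} | {p7} | {p6} | {p5} | {p1} | {p8}.

7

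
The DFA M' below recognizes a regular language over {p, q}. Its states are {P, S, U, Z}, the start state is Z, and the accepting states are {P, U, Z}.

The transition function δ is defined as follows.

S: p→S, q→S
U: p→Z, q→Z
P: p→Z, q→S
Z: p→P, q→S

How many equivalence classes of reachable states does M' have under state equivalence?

States {U} cannot be reached from the start state, so discard them.
Initial partition by acceptance: {P,Z} | {S}.
The partition is now stable with 2 blocks: {P,Z} | {S}.

2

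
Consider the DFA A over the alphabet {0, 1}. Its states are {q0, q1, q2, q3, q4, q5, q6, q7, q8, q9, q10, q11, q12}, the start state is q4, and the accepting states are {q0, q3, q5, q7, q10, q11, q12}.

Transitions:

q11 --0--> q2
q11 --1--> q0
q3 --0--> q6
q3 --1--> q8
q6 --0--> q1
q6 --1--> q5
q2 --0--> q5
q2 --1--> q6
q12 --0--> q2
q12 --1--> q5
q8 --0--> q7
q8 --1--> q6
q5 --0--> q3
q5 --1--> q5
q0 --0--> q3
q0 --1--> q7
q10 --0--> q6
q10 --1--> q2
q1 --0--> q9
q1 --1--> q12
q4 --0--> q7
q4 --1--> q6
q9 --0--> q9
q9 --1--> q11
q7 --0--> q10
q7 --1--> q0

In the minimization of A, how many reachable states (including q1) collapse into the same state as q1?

2

All states are reachable from the start state.
Start with accepting vs non-accepting: {q0,q3,q5,q7,q10,q11,q12} | {q1,q2,q4,q6,q8,q9}.
Refine {q0,q3,q5,q7,q10,q11,q12} on symbol 0: members go to different blocks, giving {q3,q10,q11,q12} and {q0,q5,q7}.
On input 1, block {q3,q10,q11,q12} splits into {q3,q10} and {q11,q12}.
On input 0, block {q1,q2,q4,q6,q8,q9} splits into {q1,q6,q9} and {q2,q4,q8}.
On input 1, block {q1,q6,q9} splits into {q1,q9} and {q6}.
No further refinement is possible. Final partition (6 blocks): {q3,q10} | {q1,q9} | {q0,q5,q7} | {q11,q12} | {q2,q4,q8} | {q6}.
State q1 belongs to the block {q1,q9}, which has 2 states.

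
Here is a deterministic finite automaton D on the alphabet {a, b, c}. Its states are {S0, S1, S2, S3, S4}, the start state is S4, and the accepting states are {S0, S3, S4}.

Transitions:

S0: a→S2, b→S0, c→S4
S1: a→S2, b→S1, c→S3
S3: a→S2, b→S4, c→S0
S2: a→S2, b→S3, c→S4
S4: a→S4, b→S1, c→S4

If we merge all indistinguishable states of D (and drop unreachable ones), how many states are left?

Every state is reachable, so we keep all 5.
Initial partition by acceptance: {S0,S3,S4} | {S1,S2}.
Split {S0,S3,S4} by δ(·,a) → {S0,S3} and {S4}.
Refine {S0,S3} on symbol b: members go to different blocks, giving {S0} and {S3}.
Split {S1,S2} by δ(·,b) → {S1} and {S2}.
No further refinement is possible. Final partition (5 blocks): {S0} | {S1} | {S4} | {S3} | {S2}.

5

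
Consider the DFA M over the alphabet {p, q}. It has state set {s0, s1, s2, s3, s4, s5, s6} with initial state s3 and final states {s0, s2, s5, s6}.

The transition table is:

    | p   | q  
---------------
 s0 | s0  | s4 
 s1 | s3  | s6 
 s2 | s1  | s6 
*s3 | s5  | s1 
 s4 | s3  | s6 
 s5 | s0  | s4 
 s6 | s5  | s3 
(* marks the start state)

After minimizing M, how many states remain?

4

First remove the unreachable states {s2}; 6 states remain.
Initial partition by acceptance: {s0,s5,s6} | {s1,s3,s4}.
On input p, block {s1,s3,s4} splits into {s1,s4} and {s3}.
On input q, block {s0,s5,s6} splits into {s0,s5} and {s6}.
No further refinement is possible. Final partition (4 blocks): {s0,s5} | {s1,s4} | {s3} | {s6}.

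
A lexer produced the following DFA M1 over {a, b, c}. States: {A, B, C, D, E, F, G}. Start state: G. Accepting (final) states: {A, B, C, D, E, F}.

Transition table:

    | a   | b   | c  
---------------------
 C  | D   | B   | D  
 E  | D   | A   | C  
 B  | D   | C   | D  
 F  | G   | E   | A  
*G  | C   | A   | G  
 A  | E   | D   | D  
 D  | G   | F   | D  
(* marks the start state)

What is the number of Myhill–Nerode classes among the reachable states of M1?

Initial partition by acceptance: {A,B,C,D,E,F} | {G}.
Split {A,B,C,D,E,F} by δ(·,a) → {A,B,C,E} and {D,F}.
Refine {A,B,C,E} on symbol a: members go to different blocks, giving {B,C,E} and {A}.
Split {B,C,E} by δ(·,b) → {B,C} and {E}.
On input b, block {D,F} splits into {D} and {F}.
No further refinement is possible. Final partition (6 blocks): {B,C} | {G} | {D} | {A} | {E} | {F}.

6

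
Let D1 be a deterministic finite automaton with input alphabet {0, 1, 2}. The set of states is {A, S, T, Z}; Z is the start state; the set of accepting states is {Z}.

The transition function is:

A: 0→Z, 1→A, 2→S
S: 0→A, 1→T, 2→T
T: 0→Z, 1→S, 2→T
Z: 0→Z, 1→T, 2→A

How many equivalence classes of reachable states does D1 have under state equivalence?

4

Every state is reachable, so we keep all 4.
Initial partition by acceptance: {Z} | {A,S,T}.
Refine {A,S,T} on symbol 0: members go to different blocks, giving {A,T} and {S}.
Split {A,T} by δ(·,1) → {A} and {T}.
The partition is now stable with 4 blocks: {Z} | {A} | {S} | {T}.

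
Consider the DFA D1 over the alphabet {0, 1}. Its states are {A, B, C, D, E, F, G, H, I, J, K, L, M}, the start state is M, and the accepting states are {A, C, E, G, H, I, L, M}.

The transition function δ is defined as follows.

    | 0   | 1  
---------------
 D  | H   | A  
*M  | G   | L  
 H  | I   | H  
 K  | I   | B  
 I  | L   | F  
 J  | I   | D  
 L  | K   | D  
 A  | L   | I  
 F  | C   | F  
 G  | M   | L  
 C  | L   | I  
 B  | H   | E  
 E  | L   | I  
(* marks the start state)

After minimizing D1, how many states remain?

8

First remove the unreachable states {J}; 12 states remain.
Start with accepting vs non-accepting: {A,C,E,G,H,I,L,M} | {B,D,F,K}.
On input 0, block {A,C,E,G,H,I,L,M} splits into {A,C,E,G,H,I,M} and {L}.
Refine {A,C,E,G,H,I,M} on symbol 0: members go to different blocks, giving {A,C,E,I} and {G,H,M}.
On input 1, block {A,C,E,I} splits into {A,C,E} and {I}.
Refine {B,D,F,K} on symbol 0: members go to different blocks, giving {B,D} and {F} and {K}.
Refine {G,H,M} on symbol 0: members go to different blocks, giving {G,M} and {H}.
The partition is now stable with 8 blocks: {A,C,E} | {B,D} | {L} | {G,M} | {I} | {F} | {K} | {H}.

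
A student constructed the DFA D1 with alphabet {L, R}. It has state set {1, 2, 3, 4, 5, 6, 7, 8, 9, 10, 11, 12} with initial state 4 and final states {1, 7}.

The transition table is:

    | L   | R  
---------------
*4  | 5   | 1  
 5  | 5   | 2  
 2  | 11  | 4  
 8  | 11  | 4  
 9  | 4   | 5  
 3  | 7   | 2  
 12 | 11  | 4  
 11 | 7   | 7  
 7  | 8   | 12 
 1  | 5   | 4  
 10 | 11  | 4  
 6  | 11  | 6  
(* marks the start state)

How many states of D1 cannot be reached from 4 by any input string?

4

BFS from 4 reaches {1, 2, 4, 5, 7, 8, 11, 12}; the 4 state(s) 3, 6, 9, 10 are never visited.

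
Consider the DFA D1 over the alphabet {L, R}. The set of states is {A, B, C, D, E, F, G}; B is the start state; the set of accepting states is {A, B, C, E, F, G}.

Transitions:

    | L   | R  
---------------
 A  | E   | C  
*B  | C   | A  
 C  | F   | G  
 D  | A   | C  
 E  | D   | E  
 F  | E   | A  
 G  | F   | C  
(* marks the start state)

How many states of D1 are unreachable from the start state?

Every one of the 7 states is reachable from B.

0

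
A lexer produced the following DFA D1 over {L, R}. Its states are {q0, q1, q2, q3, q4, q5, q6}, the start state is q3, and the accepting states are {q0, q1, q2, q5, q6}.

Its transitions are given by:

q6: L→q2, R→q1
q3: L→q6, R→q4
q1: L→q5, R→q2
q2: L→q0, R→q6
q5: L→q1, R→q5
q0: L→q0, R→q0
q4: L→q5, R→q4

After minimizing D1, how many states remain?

Start with accepting vs non-accepting: {q0,q1,q2,q5,q6} | {q3,q4}.
No further refinement is possible. Final partition (2 blocks): {q0,q1,q2,q5,q6} | {q3,q4}.

2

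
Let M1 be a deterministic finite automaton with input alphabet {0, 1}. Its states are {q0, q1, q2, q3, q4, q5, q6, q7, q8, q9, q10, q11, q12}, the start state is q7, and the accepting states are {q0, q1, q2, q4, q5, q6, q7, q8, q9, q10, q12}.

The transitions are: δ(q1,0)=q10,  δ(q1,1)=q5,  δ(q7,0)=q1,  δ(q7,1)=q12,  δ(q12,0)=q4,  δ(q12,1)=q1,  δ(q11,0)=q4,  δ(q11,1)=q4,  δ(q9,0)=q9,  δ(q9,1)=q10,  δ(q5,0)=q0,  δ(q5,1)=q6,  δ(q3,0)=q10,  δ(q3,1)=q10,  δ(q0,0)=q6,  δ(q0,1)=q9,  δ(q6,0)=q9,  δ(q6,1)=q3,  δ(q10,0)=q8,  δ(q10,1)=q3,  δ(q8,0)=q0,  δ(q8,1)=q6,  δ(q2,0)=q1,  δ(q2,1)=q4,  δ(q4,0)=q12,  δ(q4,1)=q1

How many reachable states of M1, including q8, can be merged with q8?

2

First remove the unreachable states {q2,q11}; 11 states remain.
Start with accepting vs non-accepting: {q0,q1,q4,q5,q6,q7,q8,q9,q10,q12} | {q3}.
Split {q0,q1,q4,q5,q6,q7,q8,q9,q10,q12} by δ(·,1) → {q0,q1,q4,q5,q7,q8,q9,q12} and {q6,q10}.
Refine {q0,q1,q4,q5,q7,q8,q9,q12} on symbol 0: members go to different blocks, giving {q4,q5,q7,q8,q9,q12} and {q0,q1}.
On input 0, block {q4,q5,q7,q8,q9,q12} splits into {q4,q9,q12} and {q5,q7,q8}.
On input 1, block {q4,q9,q12} splits into {q4,q12} and {q9}.
Refine {q6,q10} on symbol 0: members go to different blocks, giving {q6} and {q10}.
On input 0, block {q0,q1} splits into {q0} and {q1}.
Split {q5,q7,q8} by δ(·,0) → {q5,q8} and {q7}.
No further refinement is possible. Final partition (9 blocks): {q4,q12} | {q3} | {q6} | {q0} | {q5,q8} | {q9} | {q10} | {q1} | {q7}.
State q8 belongs to the block {q5,q8}, which has 2 states.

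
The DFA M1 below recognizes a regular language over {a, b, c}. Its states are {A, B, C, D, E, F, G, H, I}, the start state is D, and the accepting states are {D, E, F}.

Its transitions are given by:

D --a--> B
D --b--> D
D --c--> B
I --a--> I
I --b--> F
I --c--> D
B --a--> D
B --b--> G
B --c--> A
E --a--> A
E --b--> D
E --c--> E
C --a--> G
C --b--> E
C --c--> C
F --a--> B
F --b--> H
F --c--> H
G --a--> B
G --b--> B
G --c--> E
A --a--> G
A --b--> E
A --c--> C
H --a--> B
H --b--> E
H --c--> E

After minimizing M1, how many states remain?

5

Reachable states from the start: {A,B,C,D,E,G}. Unreachable: {F,H,I} — drop them.
Initial partition by acceptance: {D,E} | {A,B,C,G}.
On input c, block {D,E} splits into {D} and {E}.
Refine {A,B,C,G} on symbol a: members go to different blocks, giving {A,C,G} and {B}.
Refine {A,C,G} on symbol a: members go to different blocks, giving {A,C} and {G}.
Stable partition: {D} | {A,C} | {E} | {B} | {G} — 5 equivalence classes.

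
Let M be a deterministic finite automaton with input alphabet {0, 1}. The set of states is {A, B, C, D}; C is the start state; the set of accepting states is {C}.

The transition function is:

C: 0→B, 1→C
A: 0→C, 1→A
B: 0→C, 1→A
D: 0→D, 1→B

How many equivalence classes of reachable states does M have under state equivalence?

Reachable states from the start: {A,B,C}. Unreachable: {D} — drop them.
P0 = {C} | {A,B}.
No further refinement is possible. Final partition (2 blocks): {C} | {A,B}.

2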